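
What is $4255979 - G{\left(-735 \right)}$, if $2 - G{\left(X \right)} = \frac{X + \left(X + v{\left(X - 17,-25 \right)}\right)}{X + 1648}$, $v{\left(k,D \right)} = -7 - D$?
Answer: $\frac{353245959}{83} \approx 4.256 \cdot 10^{6}$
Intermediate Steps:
$G{\left(X \right)} = 2 - \frac{18 + 2 X}{1648 + X}$ ($G{\left(X \right)} = 2 - \frac{X + \left(X - -18\right)}{X + 1648} = 2 - \frac{X + \left(X + \left(-7 + 25\right)\right)}{1648 + X} = 2 - \frac{X + \left(X + 18\right)}{1648 + X} = 2 - \frac{X + \left(18 + X\right)}{1648 + X} = 2 - \frac{18 + 2 X}{1648 + X}$)
$4255979 - G{\left(-735 \right)} = 4255979 - \frac{3278}{1648 - 735} = 4255979 - \frac{3278}{913} = 4255979 - 3278 \cdot \frac{1}{913} = 4255979 - \frac{298}{83} = \frac{353245959}{83}$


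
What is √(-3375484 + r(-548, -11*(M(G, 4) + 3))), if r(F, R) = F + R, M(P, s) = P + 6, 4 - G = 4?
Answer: I*√3376131 ≈ 1837.4*I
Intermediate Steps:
G = 0 (G = 4 - 1*4 = 4 - 4 = 0)
M(P, s) = 6 + P
√(-3375484 + r(-548, -11*(M(G, 4) + 3))) = √(-3375484 + (-548 - 11*((6 + 0) + 3))) = √(-3375484 + (-548 - 11*(6 + 3))) = √(-3375484 + (-548 - 11*9)) = √(-3375484 + (-548 - 99)) = √(-3375484 - 647) = √(-3376131) = I*√3376131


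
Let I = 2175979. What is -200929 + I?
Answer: 1975050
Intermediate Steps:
-200929 + I = -200929 + 2175979 = 1975050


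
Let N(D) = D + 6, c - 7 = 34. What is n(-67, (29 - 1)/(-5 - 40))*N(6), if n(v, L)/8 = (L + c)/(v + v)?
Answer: -29072/1005 ≈ -28.927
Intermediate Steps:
c = 41 (c = 7 + 34 = 41)
n(v, L) = 4*(41 + L)/v (n(v, L) = 8*((L + 41)/(v + v)) = 8*((41 + L)/((2*v))) = 8*((41 + L)*(1/(2*v))) = 8*((41 + L)/(2*v)) = 4*(41 + L)/v)
N(D) = 6 + D
n(-67, (29 - 1)/(-5 - 40))*N(6) = (4*(41 + (29 - 1)/(-5 - 40))/(-67))*(6 + 6) = (4*(-1/67)*(41 + 28/(-45)))*12 = (4*(-1/67)*(41 + 28*(-1/45)))*12 = (4*(-1/67)*(41 - 28/45))*12 = (4*(-1/67)*(1817/45))*12 = -7268/3015*12 = -29072/1005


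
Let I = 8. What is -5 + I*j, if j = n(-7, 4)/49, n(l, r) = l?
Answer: -43/7 ≈ -6.1429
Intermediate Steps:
j = -1/7 (j = -7/49 = -7*1/49 = -1/7 ≈ -0.14286)
-5 + I*j = -5 + 8*(-1/7) = -5 - 8/7 = -43/7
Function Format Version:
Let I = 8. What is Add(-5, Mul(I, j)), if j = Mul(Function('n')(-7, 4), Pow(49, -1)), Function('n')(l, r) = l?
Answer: Rational(-43, 7) ≈ -6.1429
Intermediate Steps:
j = Rational(-1, 7) (j = Mul(-7, Pow(49, -1)) = Mul(-7, Rational(1, 49)) = Rational(-1, 7) ≈ -0.14286)
Add(-5, Mul(I, j)) = Add(-5, Mul(8, Rational(-1, 7))) = Add(-5, Rational(-8, 7)) = Rational(-43, 7)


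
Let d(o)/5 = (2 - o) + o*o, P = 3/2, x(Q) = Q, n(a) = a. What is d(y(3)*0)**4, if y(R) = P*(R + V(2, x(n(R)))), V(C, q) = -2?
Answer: 10000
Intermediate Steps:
P = 3/2 (P = 3*(1/2) = 3/2 ≈ 1.5000)
y(R) = -3 + 3*R/2 (y(R) = 3*(R - 2)/2 = 3*(-2 + R)/2 = -3 + 3*R/2)
d(o) = 10 - 5*o + 5*o**2 (d(o) = 5*((2 - o) + o*o) = 5*((2 - o) + o**2) = 5*(2 + o**2 - o) = 10 - 5*o + 5*o**2)
d(y(3)*0)**4 = (10 - 5*(-3 + (3/2)*3)*0 + 5*((-3 + (3/2)*3)*0)**2)**4 = (10 - 5*(-3 + 9/2)*0 + 5*((-3 + 9/2)*0)**2)**4 = (10 - 15*0/2 + 5*((3/2)*0)**2)**4 = (10 - 5*0 + 5*0**2)**4 = (10 + 0 + 5*0)**4 = (10 + 0 + 0)**4 = 10**4 = 10000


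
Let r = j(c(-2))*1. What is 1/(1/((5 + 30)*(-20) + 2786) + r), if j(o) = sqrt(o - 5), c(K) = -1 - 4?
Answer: 2086/43513961 - 4351396*I*sqrt(10)/43513961 ≈ 4.7939e-5 - 0.31623*I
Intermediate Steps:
c(K) = -5
j(o) = sqrt(-5 + o)
r = I*sqrt(10) (r = sqrt(-5 - 5)*1 = sqrt(-10)*1 = (I*sqrt(10))*1 = I*sqrt(10) ≈ 3.1623*I)
1/(1/((5 + 30)*(-20) + 2786) + r) = 1/(1/((5 + 30)*(-20) + 2786) + I*sqrt(10)) = 1/(1/(35*(-20) + 2786) + I*sqrt(10)) = 1/(1/(-700 + 2786) + I*sqrt(10)) = 1/(1/2086 + I*sqrt(10))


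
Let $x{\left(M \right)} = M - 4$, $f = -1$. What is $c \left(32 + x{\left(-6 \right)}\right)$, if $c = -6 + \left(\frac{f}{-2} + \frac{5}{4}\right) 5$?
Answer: $\frac{121}{2} \approx 60.5$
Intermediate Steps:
$x{\left(M \right)} = -4 + M$ ($x{\left(M \right)} = M - 4 = -4 + M$)
$c = \frac{11}{4}$ ($c = -6 + \left(- \frac{1}{-2} + \frac{5}{4}\right) 5 = -6 + \left(\left(-1\right) \left(- \frac{1}{2}\right) + 5 \cdot \frac{1}{4}\right) 5 = -6 + \left(\frac{1}{2} + \frac{5}{4}\right) 5 = -6 + \frac{7}{4} \cdot 5 = -6 + \frac{35}{4} = \frac{11}{4} \approx 2.75$)
$c \left(32 + x{\left(-6 \right)}\right) = \frac{11 \left(32 - 10\right)}{4} = \frac{11}{4} \cdot 22 = \frac{121}{2}$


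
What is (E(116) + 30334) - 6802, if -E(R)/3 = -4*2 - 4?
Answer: 23568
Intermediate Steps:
E(R) = 36 (E(R) = -3*(-4*2 - 4) = -3*(-8 - 4) = -3*(-12) = 36)
(E(116) + 30334) - 6802 = (36 + 30334) - 6802 = 30370 - 6802 = 23568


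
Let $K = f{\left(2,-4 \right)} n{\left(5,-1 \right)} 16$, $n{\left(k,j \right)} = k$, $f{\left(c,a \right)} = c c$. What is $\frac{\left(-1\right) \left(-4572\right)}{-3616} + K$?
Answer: $\frac{288137}{904} \approx 318.74$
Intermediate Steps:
$f{\left(c,a \right)} = c^{2}$
$K = 320$ ($K = 2^{2} \cdot 5 \cdot 16 = 4 \cdot 5 \cdot 16 = 20 \cdot 16 = 320$)
$\frac{\left(-1\right) \left(-4572\right)}{-3616} + K = \frac{\left(-1\right) \left(-4572\right)}{-3616} + 320 = 4572 \left(- \frac{1}{3616}\right) + 320 = - \frac{1143}{904} + 320 = \frac{288137}{904}$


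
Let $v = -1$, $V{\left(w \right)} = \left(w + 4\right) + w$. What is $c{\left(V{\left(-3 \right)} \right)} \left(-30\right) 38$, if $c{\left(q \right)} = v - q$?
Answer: $-1140$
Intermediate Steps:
$V{\left(w \right)} = 4 + 2 w$ ($V{\left(w \right)} = \left(4 + w\right) + w = 4 + 2 w$)
$c{\left(q \right)} = -1 - q$
$c{\left(V{\left(-3 \right)} \right)} \left(-30\right) 38 = \left(-1 - \left(4 + 2 \left(-3\right)\right)\right) \left(-30\right) 38 = \left(-1 - \left(4 - 6\right)\right) \left(-30\right) 38 = \left(-1 - -2\right) \left(-30\right) 38 = \left(-1 + 2\right) \left(-30\right) 38 = 1 \left(-30\right) 38 = \left(-30\right) 38 = -1140$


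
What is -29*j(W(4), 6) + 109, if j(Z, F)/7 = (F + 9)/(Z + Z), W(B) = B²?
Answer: 443/32 ≈ 13.844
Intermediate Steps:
j(Z, F) = 7*(9 + F)/(2*Z) (j(Z, F) = 7*((F + 9)/(Z + Z)) = 7*((9 + F)/((2*Z))) = 7*((9 + F)*(1/(2*Z))) = 7*((9 + F)/(2*Z)) = 7*(9 + F)/(2*Z))
-29*j(W(4), 6) + 109 = -203*(9 + 6)/(2*(4²)) + 109 = -203*15/(2*16) + 109 = -29*105/32 + 109 = -3045/32 + 109 = 443/32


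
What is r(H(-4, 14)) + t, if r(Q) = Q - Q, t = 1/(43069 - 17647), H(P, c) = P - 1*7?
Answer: 1/25422 ≈ 3.9336e-5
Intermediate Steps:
H(P, c) = -7 + P (H(P, c) = P - 7 = -7 + P)
t = 1/25422 ≈ 3.9336e-5
r(Q) = 0
r(H(-4, 14)) + t = 0 + 1/25422 = 1/25422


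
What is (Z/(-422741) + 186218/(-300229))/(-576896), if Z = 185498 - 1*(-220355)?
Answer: 200570823875/73219125549353344 ≈ 2.7393e-6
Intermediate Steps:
Z = 405853 (Z = 185498 + 220355 = 405853)
(Z/(-422741) + 186218/(-300229))/(-576896) = (405853/(-422741) + 186218/(-300229))/(-576896) = (405853*(-1/422741) + 186218*(-1/300229))*(-1/576896) = (-405853/422741 - 186218/300229)*(-1/576896) = -200570823875/126919107689*(-1/576896) = 200570823875/73219125549353344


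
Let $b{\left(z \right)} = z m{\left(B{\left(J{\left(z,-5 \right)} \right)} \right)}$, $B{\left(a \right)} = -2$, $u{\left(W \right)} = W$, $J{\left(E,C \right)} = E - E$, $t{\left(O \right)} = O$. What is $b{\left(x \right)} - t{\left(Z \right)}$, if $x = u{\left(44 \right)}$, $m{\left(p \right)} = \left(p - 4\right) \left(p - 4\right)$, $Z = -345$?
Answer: $1929$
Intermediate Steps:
$J{\left(E,C \right)} = 0$
$m{\left(p \right)} = \left(-4 + p\right)^{2}$ ($m{\left(p \right)} = \left(-4 + p\right) \left(-4 + p\right) = \left(-4 + p\right)^{2}$)
$x = 44$
$b{\left(z \right)} = 36 z$ ($b{\left(z \right)} = z \left(-4 - 2\right)^{2} = z \left(-6\right)^{2} = z 36 = 36 z$)
$b{\left(x \right)} - t{\left(Z \right)} = 36 \cdot 44 - -345 = 1584 + 345 = 1929$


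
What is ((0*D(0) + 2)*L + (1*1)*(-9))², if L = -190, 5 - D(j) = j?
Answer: 151321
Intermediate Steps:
D(j) = 5 - j
((0*D(0) + 2)*L + (1*1)*(-9))² = ((0*(5 - 1*0) + 2)*(-190) + (1*1)*(-9))² = ((0*(5 + 0) + 2)*(-190) + 1*(-9))² = ((0*5 + 2)*(-190) - 9)² = ((0 + 2)*(-190) - 9)² = (2*(-190) - 9)² = (-380 - 9)² = (-389)² = 151321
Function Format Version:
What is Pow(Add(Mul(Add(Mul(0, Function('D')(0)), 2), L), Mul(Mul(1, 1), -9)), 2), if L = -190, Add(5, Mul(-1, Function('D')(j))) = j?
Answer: 151321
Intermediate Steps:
Function('D')(j) = Add(5, Mul(-1, j))
Pow(Add(Mul(Add(Mul(0, Function('D')(0)), 2), L), Mul(Mul(1, 1), -9)), 2) = Pow(Add(Mul(Add(Mul(0, Add(5, Mul(-1, 0))), 2), -190), Mul(Mul(1, 1), -9)), 2) = Pow(Add(Mul(Add(Mul(0, Add(5, 0)), 2), -190), Mul(1, -9)), 2) = Pow(Add(Mul(Add(Mul(0, 5), 2), -190), -9), 2) = Pow(Add(Mul(Add(0, 2), -190), -9), 2) = Pow(Add(Mul(2, -190), -9), 2) = Pow(Add(-380, -9), 2) = Pow(-389, 2) = 151321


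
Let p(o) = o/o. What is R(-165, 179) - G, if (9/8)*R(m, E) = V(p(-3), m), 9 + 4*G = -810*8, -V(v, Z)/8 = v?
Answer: 58145/36 ≈ 1615.1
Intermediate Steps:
p(o) = 1
V(v, Z) = -8*v
G = -6489/4 (G = -9/4 + (-810*8)/4 = -9/4 + (1/4)*(-6480) = -9/4 - 1620 = -6489/4 ≈ -1622.3)
R(m, E) = -64/9 (R(m, E) = 8*(-8*1)/9 = (8/9)*(-8) = -64/9)
R(-165, 179) - G = -64/9 - 1*(-6489/4) = -64/9 + 6489/4 = 58145/36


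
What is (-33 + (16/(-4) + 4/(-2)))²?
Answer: 1521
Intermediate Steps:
(-33 + (16/(-4) + 4/(-2)))² = (-33 + (16*(-¼) + 4*(-½)))² = (-33 + (-4 - 2))² = (-33 - 6)² = (-39)² = 1521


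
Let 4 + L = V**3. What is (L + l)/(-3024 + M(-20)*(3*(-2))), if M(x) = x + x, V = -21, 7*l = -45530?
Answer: 36795/6496 ≈ 5.6643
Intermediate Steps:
l = -45530/7 (l = (1/7)*(-45530) = -45530/7 ≈ -6504.3)
M(x) = 2*x
L = -9265 (L = -4 + (-21)**3 = -4 - 9261 = -9265)
(L + l)/(-3024 + M(-20)*(3*(-2))) = (-9265 - 45530/7)/(-3024 + (2*(-20))*(3*(-2))) = -110385/(7*(-3024 - 40*(-6))) = -110385/(7*(-3024 + 240)) = -110385/7/(-2784) = -110385/7*(-1/2784) = 36795/6496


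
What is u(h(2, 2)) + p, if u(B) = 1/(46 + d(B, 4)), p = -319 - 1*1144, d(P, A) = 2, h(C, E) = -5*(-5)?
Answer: -70223/48 ≈ -1463.0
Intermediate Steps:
h(C, E) = 25
p = -1463 (p = -319 - 1144 = -1463)
u(B) = 1/48 (u(B) = 1/(46 + 2) = 1/48)
u(h(2, 2)) + p = 1/48 - 1463 = -70223/48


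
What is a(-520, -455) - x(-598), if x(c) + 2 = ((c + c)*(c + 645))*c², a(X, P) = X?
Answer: 20101635530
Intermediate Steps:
x(c) = -2 + 2*c³*(645 + c) (x(c) = -2 + ((c + c)*(c + 645))*c² = -2 + ((2*c)*(645 + c))*c² = -2 + (2*c*(645 + c))*c² = -2 + 2*c³*(645 + c))
a(-520, -455) - x(-598) = -520 - (-2 + 2*(-598)⁴ + 1290*(-598)³) = -520 - (-2 + 2*127880620816 + 1290*(-213847192)) = -520 - (-2 + 255761241632 - 275862877680) = -520 - 1*(-20101636050) = -520 + 20101636050 = 20101635530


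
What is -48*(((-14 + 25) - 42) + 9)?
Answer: 1056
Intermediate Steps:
-48*(((-14 + 25) - 42) + 9) = -48*((11 - 42) + 9) = -48*(-31 + 9) = -48*(-22) = 1056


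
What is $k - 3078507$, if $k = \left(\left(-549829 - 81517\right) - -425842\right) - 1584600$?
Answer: $-4868611$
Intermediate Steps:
$k = -1790104$ ($k = \left(\left(-549829 - 81517\right) + \left(-237096 + 662938\right)\right) - 1584600 = \left(-631346 + 425842\right) - 1584600 = -205504 - 1584600 = -1790104$)
$k - 3078507 = -1790104 - 3078507 = -4868611$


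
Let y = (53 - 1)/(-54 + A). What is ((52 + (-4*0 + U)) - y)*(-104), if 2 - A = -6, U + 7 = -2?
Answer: -105560/23 ≈ -4589.6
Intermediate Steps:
U = -9 (U = -7 - 2 = -9)
A = 8 (A = 2 - 1*(-6) = 2 + 6 = 8)
y = -26/23 (y = (53 - 1)/(-54 + 8) = 52/(-46) = 52*(-1/46) = -26/23 ≈ -1.1304)
((52 + (-4*0 + U)) - y)*(-104) = ((52 + (-4*0 - 9)) - 1*(-26/23))*(-104) = ((52 + (0 - 9)) + 26/23)*(-104) = ((52 - 9) + 26/23)*(-104) = (43 + 26/23)*(-104) = (1015/23)*(-104) = -105560/23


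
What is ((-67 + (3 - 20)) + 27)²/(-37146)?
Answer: -1083/12382 ≈ -0.087466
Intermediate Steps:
((-67 + (3 - 20)) + 27)²/(-37146) = ((-67 - 17) + 27)²*(-1/37146) = (-84 + 27)²*(-1/37146) = (-57)²*(-1/37146) = 3249*(-1/37146) = -1083/12382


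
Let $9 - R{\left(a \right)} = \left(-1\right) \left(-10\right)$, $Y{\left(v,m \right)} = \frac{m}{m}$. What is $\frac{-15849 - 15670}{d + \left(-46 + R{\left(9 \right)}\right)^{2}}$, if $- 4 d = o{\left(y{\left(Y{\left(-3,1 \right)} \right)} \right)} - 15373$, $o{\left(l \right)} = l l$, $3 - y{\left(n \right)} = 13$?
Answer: $- \frac{126076}{24109} \approx -5.2294$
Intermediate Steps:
$Y{\left(v,m \right)} = 1$
$R{\left(a \right)} = -1$ ($R{\left(a \right)} = 9 - \left(-1\right) \left(-10\right) = 9 - 10 = -1$)
$y{\left(n \right)} = -10$ ($y{\left(n \right)} = 3 - 13 = -10$)
$o{\left(l \right)} = l^{2}$
$d = \frac{15273}{4}$ ($d = - \frac{\left(-10\right)^{2} - 15373}{4} = - \frac{100 - 15373}{4} = \left(- \frac{1}{4}\right) \left(-15273\right) = \frac{15273}{4} \approx 3818.3$)
$\frac{-15849 - 15670}{d + \left(-46 + R{\left(9 \right)}\right)^{2}} = \frac{-15849 - 15670}{\frac{15273}{4} + \left(-46 - 1\right)^{2}} = - \frac{31519}{\frac{15273}{4} + \left(-47\right)^{2}} = - \frac{31519}{\frac{15273}{4} + 2209} = - \frac{31519}{\frac{24109}{4}} = \left(-31519\right) \frac{4}{24109} = - \frac{126076}{24109}$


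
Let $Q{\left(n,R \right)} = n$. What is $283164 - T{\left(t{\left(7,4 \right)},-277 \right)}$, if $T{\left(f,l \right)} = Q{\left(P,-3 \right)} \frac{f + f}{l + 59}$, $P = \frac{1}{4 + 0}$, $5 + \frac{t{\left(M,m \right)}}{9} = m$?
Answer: $\frac{123459495}{436} \approx 2.8316 \cdot 10^{5}$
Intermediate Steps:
$t{\left(M,m \right)} = -45 + 9 m$
$P = \frac{1}{4} \approx 0.25$
$T{\left(f,l \right)} = \frac{f}{2 \left(59 + l\right)}$ ($T{\left(f,l \right)} = \frac{\left(f + f\right) \frac{1}{l + 59}}{4} = \frac{2 f \frac{1}{59 + l}}{4} = \frac{f}{2 \left(59 + l\right)}$)
$283164 - T{\left(t{\left(7,4 \right)},-277 \right)} = 283164 - \frac{-45 + 9 \cdot 4}{2 \left(59 - 277\right)} = 283164 - \frac{-45 + 36}{2 \left(-218\right)} = 283164 - \frac{1}{2} \left(-9\right) \left(- \frac{1}{218}\right) = 283164 - \frac{9}{436} = \frac{123459495}{436}$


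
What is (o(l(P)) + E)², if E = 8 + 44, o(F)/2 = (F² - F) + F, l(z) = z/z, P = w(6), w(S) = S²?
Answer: 2916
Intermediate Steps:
P = 36 (P = 6² = 36)
l(z) = 1
o(F) = 2*F² (o(F) = 2*((F² - F) + F) = 2*F²)
E = 52
(o(l(P)) + E)² = (2*1² + 52)² = (2*1 + 52)² = (2 + 52)² = 54² = 2916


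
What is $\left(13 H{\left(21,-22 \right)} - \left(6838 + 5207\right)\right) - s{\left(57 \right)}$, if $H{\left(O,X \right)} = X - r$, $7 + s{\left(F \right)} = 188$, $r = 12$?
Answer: $-12668$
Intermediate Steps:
$s{\left(F \right)} = 181$ ($s{\left(F \right)} = -7 + 188 = 181$)
$H{\left(O,X \right)} = -12 + X$ ($H{\left(O,X \right)} = X - 12 = -12 + X$)
$\left(13 H{\left(21,-22 \right)} - \left(6838 + 5207\right)\right) - s{\left(57 \right)} = \left(13 \left(-12 - 22\right) - \left(6838 + 5207\right)\right) - 181 = \left(13 \left(-34\right) - 12045\right) - 181 = \left(-442 - 12045\right) - 181 = -12487 - 181 = -12668$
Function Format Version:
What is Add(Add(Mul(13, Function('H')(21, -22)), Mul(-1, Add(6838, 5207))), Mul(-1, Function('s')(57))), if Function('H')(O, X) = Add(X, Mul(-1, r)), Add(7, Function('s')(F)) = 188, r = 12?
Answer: -12668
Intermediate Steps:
Function('s')(F) = 181 (Function('s')(F) = Add(-7, 188) = 181)
Function('H')(O, X) = Add(-12, X) (Function('H')(O, X) = Add(X, Mul(-1, 12)) = Add(X, -12) = Add(-12, X))
Add(Add(Mul(13, Function('H')(21, -22)), Mul(-1, Add(6838, 5207))), Mul(-1, Function('s')(57))) = Add(Add(Mul(13, Add(-12, -22)), Mul(-1, Add(6838, 5207))), Mul(-1, 181)) = Add(Add(Mul(13, -34), Mul(-1, 12045)), -181) = Add(Add(-442, -12045), -181) = Add(-12487, -181) = -12668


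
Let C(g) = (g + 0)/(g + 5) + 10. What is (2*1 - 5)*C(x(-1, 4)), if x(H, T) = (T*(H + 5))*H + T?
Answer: -246/7 ≈ -35.143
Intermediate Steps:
x(H, T) = T + H*T*(5 + H) (x(H, T) = (T*(5 + H))*H + T = H*T*(5 + H) + T = T + H*T*(5 + H))
C(g) = 10 + g/(5 + g) (C(g) = g/(5 + g) + 10 = 10 + g/(5 + g))
(2*1 - 5)*C(x(-1, 4)) = (2*1 - 5)*((50 + 11*(4*(1 + (-1)² + 5*(-1))))/(5 + 4*(1 + (-1)² + 5*(-1)))) = (2 - 5)*((50 + 11*(4*(1 + 1 - 5)))/(5 + 4*(1 + 1 - 5))) = -3*(50 + 11*(4*(-3)))/(5 + 4*(-3)) = -3*(50 + 11*(-12))/(5 - 12) = -3*(50 - 132)/(-7) = -(-3)*(-82)/7 = -3*82/7 = -246/7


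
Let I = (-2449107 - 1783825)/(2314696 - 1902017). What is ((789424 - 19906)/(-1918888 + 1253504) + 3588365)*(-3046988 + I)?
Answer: -375286907735482916352166/34323750467 ≈ -1.0934e+13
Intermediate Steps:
I = -4232932/412679 ≈ -10.257
((789424 - 19906)/(-1918888 + 1253504) + 3588365)*(-3046988 + I) = ((789424 - 19906)/(-1918888 + 1253504) + 3588365)*(-3046988 - 4232932/412679) = (769518/(-665384) + 3588365)*(-1257432193784/412679) = (769518*(-1/665384) + 3588365)*(-1257432193784/412679) = (-384759/332692 + 3588365)*(-1257432193784/412679) = (1193819943821/332692)*(-1257432193784/412679) = -375286907735482916352166/34323750467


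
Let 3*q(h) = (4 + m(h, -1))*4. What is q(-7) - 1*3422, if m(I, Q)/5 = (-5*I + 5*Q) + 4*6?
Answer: -9170/3 ≈ -3056.7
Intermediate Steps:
m(I, Q) = 120 - 25*I + 25*Q (m(I, Q) = 5*((-5*I + 5*Q) + 4*6) = 5*((-5*I + 5*Q) + 24) = 5*(24 - 5*I + 5*Q) = 120 - 25*I + 25*Q)
q(h) = 132 - 100*h/3 (q(h) = ((4 + (120 - 25*h + 25*(-1)))*4)/3 = ((4 + (120 - 25*h - 25))*4)/3 = ((4 + (95 - 25*h))*4)/3 = ((99 - 25*h)*4)/3 = (396 - 100*h)/3 = 132 - 100*h/3)
q(-7) - 1*3422 = (132 - 100/3*(-7)) - 1*3422 = (132 + 700/3) - 3422 = 1096/3 - 3422 = -9170/3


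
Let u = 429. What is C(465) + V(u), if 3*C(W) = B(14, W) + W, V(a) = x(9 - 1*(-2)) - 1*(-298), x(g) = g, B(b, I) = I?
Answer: 619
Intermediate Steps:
V(a) = 309 (V(a) = (9 - 1*(-2)) - 1*(-298) = (9 + 2) + 298 = 11 + 298 = 309)
C(W) = 2*W/3 (C(W) = (W + W)/3 = (2*W)/3 = 2*W/3)
C(465) + V(u) = (2/3)*465 + 309 = 310 + 309 = 619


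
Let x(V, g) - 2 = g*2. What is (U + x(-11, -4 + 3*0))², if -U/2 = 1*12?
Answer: 900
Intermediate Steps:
x(V, g) = 2 + 2*g (x(V, g) = 2 + g*2 = 2 + 2*g)
U = -24 (U = -2*12 = -24)
(U + x(-11, -4 + 3*0))² = (-24 + (2 + 2*(-4 + 3*0)))² = (-24 + (2 + 2*(-4 + 0)))² = (-24 + (2 + 2*(-4)))² = (-24 + (2 - 8))² = (-24 - 6)² = (-30)² = 900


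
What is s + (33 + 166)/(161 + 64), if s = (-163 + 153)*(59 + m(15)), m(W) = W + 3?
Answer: -173051/225 ≈ -769.12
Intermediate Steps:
m(W) = 3 + W
s = -770 (s = (-163 + 153)*(59 + (3 + 15)) = -10*(59 + 18) = -10*77 = -770)
s + (33 + 166)/(161 + 64) = -770 + (33 + 166)/(161 + 64) = -770 + 199/225 = -173051/225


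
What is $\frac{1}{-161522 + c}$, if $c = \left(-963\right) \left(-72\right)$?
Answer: $- \frac{1}{92186} \approx -1.0848 \cdot 10^{-5}$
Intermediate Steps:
$c = 69336$
$\frac{1}{-161522 + c} = \frac{1}{-161522 + 69336} = \frac{1}{-92186} = - \frac{1}{92186}$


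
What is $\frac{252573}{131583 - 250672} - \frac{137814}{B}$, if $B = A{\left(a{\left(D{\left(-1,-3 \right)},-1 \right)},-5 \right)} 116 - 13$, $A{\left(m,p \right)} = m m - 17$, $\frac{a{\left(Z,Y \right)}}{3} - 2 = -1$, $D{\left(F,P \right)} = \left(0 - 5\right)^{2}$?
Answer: $\frac{16174460253}{112062749} \approx 144.33$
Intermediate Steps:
$D{\left(F,P \right)} = 25$ ($D{\left(F,P \right)} = \left(-5\right)^{2} = 25$)
$a{\left(Z,Y \right)} = 3$ ($a{\left(Z,Y \right)} = 6 + 3 \left(-1\right) = 6 - 3 = 3$)
$A{\left(m,p \right)} = -17 + m^{2}$ ($A{\left(m,p \right)} = m^{2} - 17 = -17 + m^{2}$)
$B = -941$ ($B = \left(-17 + 3^{2}\right) 116 - 13 = \left(-17 + 9\right) 116 - 13 = \left(-8\right) 116 - 13 = -928 - 13 = -941$)
$\frac{252573}{131583 - 250672} - \frac{137814}{B} = \frac{252573}{131583 - 250672} - \frac{137814}{-941} = \frac{252573}{-119089} - - \frac{137814}{941} = 252573 \left(- \frac{1}{119089}\right) + \frac{137814}{941} = - \frac{252573}{119089} + \frac{137814}{941} = \frac{16174460253}{112062749}$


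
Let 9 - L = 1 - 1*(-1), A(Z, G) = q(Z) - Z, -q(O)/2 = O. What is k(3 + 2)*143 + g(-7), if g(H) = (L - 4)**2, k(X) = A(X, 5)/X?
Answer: -420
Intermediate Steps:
q(O) = -2*O
A(Z, G) = -3*Z (A(Z, G) = -2*Z - Z = -3*Z)
L = 7 (L = 9 - (1 - 1*(-1)) = 9 - (1 + 1) = 9 - 1*2 = 9 - 2 = 7)
k(X) = -3 (k(X) = (-3*X)/X = -3)
g(H) = 9 (g(H) = (7 - 4)**2 = 3**2 = 9)
k(3 + 2)*143 + g(-7) = -3*143 + 9 = -429 + 9 = -420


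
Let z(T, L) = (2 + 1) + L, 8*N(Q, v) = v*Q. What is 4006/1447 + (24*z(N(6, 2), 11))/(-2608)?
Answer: 622591/235861 ≈ 2.6397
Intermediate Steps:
N(Q, v) = Q*v/8 (N(Q, v) = (v*Q)/8 = (Q*v)/8 = Q*v/8)
z(T, L) = 3 + L
4006/1447 + (24*z(N(6, 2), 11))/(-2608) = 4006/1447 + (24*(3 + 11))/(-2608) = 4006*(1/1447) + (24*14)*(-1/2608) = 4006/1447 + 336*(-1/2608) = 4006/1447 - 21/163 = 622591/235861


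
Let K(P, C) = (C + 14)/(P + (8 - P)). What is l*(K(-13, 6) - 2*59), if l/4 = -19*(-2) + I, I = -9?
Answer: -13398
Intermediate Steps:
K(P, C) = 7/4 + C/8 (K(P, C) = (14 + C)/8 = (14 + C)*(⅛) = 7/4 + C/8)
l = 116 (l = 4*(-19*(-2) - 9) = 4*(38 - 9) = 4*29 = 116)
l*(K(-13, 6) - 2*59) = 116*((7/4 + (⅛)*6) - 2*59) = 116*((7/4 + ¾) - 118) = 116*(5/2 - 118) = 116*(-231/2) = -13398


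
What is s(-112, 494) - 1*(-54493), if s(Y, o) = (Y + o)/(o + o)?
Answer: 26919733/494 ≈ 54493.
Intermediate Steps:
s(Y, o) = (Y + o)/(2*o) (s(Y, o) = (Y + o)/((2*o)) = (Y + o)*(1/(2*o)) = (Y + o)/(2*o))
s(-112, 494) - 1*(-54493) = (1/2)*(-112 + 494)/494 - 1*(-54493) = (1/2)*(1/494)*382 + 54493 = 191/494 + 54493 = 26919733/494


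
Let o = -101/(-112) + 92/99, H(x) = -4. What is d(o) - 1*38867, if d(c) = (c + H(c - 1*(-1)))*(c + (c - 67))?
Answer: -2380782562919/61471872 ≈ -38730.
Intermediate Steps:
o = 20303/11088 (o = -101*(-1/112) + 92*(1/99) = 101/112 + 92/99 = 20303/11088 ≈ 1.8311)
d(c) = (-67 + 2*c)*(-4 + c) (d(c) = (c - 4)*(c + (c - 67)) = (-4 + c)*(c + (-67 + c)) = (-4 + c)*(-67 + 2*c) = (-67 + 2*c)*(-4 + c))
d(o) - 1*38867 = (268 - 75*20303/11088 + 2*(20303/11088)**2) - 1*38867 = (268 - 507575/3696 + 2*(412211809/122943744)) - 38867 = (268 - 507575/3696 + 412211809/61471872) - 38867 = 8444686105/61471872 - 38867 = -2380782562919/61471872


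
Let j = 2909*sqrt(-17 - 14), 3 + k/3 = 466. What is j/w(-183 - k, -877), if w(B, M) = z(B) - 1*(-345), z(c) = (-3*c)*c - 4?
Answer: -2909*I*sqrt(31)/7413211 ≈ -0.0021848*I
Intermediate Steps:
k = 1389 (k = -9 + 3*466 = -9 + 1398 = 1389)
z(c) = -4 - 3*c**2 (z(c) = -3*c**2 - 4 = -4 - 3*c**2)
j = 2909*I*sqrt(31) (j = 2909*sqrt(-31) = 2909*(I*sqrt(31)) = 2909*I*sqrt(31) ≈ 16197.0*I)
w(B, M) = 341 - 3*B**2 (w(B, M) = (-4 - 3*B**2) - 1*(-345) = (-4 - 3*B**2) + 345 = 341 - 3*B**2)
j/w(-183 - k, -877) = (2909*I*sqrt(31))/(341 - 3*(-183 - 1*1389)**2) = (2909*I*sqrt(31))/(341 - 3*(-183 - 1389)**2) = (2909*I*sqrt(31))/(341 - 3*(-1572)**2) = (2909*I*sqrt(31))/(341 - 3*2471184) = (2909*I*sqrt(31))/(341 - 7413552) = (2909*I*sqrt(31))/(-7413211) = (2909*I*sqrt(31))*(-1/7413211) = -2909*I*sqrt(31)/7413211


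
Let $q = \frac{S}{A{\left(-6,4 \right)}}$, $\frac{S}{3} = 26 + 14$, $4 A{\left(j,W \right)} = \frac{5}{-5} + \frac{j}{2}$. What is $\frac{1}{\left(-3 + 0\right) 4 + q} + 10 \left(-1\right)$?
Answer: $- \frac{1321}{132} \approx -10.008$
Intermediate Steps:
$A{\left(j,W \right)} = - \frac{1}{4} + \frac{j}{8}$ ($A{\left(j,W \right)} = \frac{\frac{5}{-5} + \frac{j}{2}}{4} = \frac{5 \left(- \frac{1}{5}\right) + j \frac{1}{2}}{4} = \frac{-1 + \frac{j}{2}}{4} = - \frac{1}{4} + \frac{j}{8}$)
$S = 120$ ($S = 3 \left(26 + 14\right) = 3 \cdot 40 = 120$)
$q = -120$ ($q = \frac{120}{- \frac{1}{4} + \frac{1}{8} \left(-6\right)} = \frac{120}{- \frac{1}{4} - \frac{3}{4}} = \frac{120}{-1} = 120 \left(-1\right) = -120$)
$\frac{1}{\left(-3 + 0\right) 4 + q} + 10 \left(-1\right) = \frac{1}{\left(-3 + 0\right) 4 - 120} + 10 \left(-1\right) = \frac{1}{\left(-3\right) 4 - 120} - 10 = \frac{1}{-12 - 120} - 10 = \frac{1}{-132} - 10 = - \frac{1}{132} - 10 = - \frac{1321}{132}$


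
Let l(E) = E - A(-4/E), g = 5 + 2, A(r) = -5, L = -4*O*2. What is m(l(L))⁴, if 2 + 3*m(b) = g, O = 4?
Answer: 625/81 ≈ 7.7160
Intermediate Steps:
L = -32 (L = -4*4*2 = -16*2 = -32)
g = 7
l(E) = 5 + E (l(E) = E - 1*(-5) = E + 5 = 5 + E)
m(b) = 5/3 (m(b) = -⅔ + (⅓)*7 = -⅔ + 7/3 = 5/3)
m(l(L))⁴ = (5/3)⁴ = 625/81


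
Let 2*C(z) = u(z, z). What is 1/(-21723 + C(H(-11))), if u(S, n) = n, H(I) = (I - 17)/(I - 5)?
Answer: -8/173777 ≈ -4.6036e-5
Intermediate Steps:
H(I) = (-17 + I)/(-5 + I)
C(z) = z/2
1/(-21723 + C(H(-11))) = 1/(-21723 + ((-17 - 11)/(-5 - 11))/2) = 1/(-21723 + (-28/(-16))/2) = 1/(-21723 + (-1/16*(-28))/2) = 1/(-21723 + (½)*(7/4)) = 1/(-21723 + 7/8) = 1/(-173777/8) = -8/173777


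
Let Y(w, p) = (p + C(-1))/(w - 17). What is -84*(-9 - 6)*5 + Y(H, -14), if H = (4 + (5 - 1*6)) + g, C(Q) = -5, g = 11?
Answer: 18919/3 ≈ 6306.3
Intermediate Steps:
H = 14 (H = (4 + (5 - 1*6)) + 11 = (4 + (5 - 6)) + 11 = (4 - 1) + 11 = 3 + 11 = 14)
Y(w, p) = (-5 + p)/(-17 + w) (Y(w, p) = (p - 5)/(w - 17) = (-5 + p)/(-17 + w))
-84*(-9 - 6)*5 + Y(H, -14) = -84*(-9 - 6)*5 + (-5 - 14)/(-17 + 14) = -(-1260)*5 - 19/(-3) = -84*(-75) - 1/3*(-19) = 6300 + 19/3 = 18919/3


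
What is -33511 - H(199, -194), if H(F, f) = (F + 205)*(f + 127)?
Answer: -6443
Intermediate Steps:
H(F, f) = (127 + f)*(205 + F) (H(F, f) = (205 + F)*(127 + f) = (127 + f)*(205 + F))
-33511 - H(199, -194) = -33511 - (26035 + 127*199 + 205*(-194) + 199*(-194)) = -33511 - (26035 + 25273 - 39770 - 38606) = -33511 - 1*(-27068) = -33511 + 27068 = -6443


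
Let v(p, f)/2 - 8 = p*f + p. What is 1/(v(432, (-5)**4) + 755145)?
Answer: 1/1296025 ≈ 7.7159e-7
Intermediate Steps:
v(p, f) = 16 + 2*p + 2*f*p (v(p, f) = 16 + 2*(p*f + p) = 16 + 2*(f*p + p) = 16 + 2*(p + f*p) = 16 + (2*p + 2*f*p) = 16 + 2*p + 2*f*p)
1/(v(432, (-5)**4) + 755145) = 1/((16 + 2*432 + 2*(-5)**4*432) + 755145) = 1/((16 + 864 + 2*625*432) + 755145) = 1/((16 + 864 + 540000) + 755145) = 1/(540880 + 755145) = 1/1296025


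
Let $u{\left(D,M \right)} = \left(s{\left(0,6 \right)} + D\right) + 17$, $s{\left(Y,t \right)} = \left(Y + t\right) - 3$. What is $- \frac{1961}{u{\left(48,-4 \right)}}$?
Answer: $- \frac{1961}{68} \approx -28.838$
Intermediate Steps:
$s{\left(Y,t \right)} = -3 + Y + t$
$u{\left(D,M \right)} = 20 + D$ ($u{\left(D,M \right)} = \left(\left(-3 + 0 + 6\right) + D\right) + 17 = \left(3 + D\right) + 17 = 20 + D$)
$- \frac{1961}{u{\left(48,-4 \right)}} = - \frac{1961}{20 + 48} = - \frac{1961}{68}$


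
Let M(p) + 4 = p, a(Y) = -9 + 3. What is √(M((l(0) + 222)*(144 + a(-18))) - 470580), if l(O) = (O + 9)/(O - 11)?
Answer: I*√53247370/11 ≈ 663.37*I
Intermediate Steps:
a(Y) = -6
l(O) = (9 + O)/(-11 + O)
M(p) = -4 + p
√(M((l(0) + 222)*(144 + a(-18))) - 470580) = √((-4 + ((9 + 0)/(-11 + 0) + 222)*(144 - 6)) - 470580) = √((-4 + (9/(-11) + 222)*138) - 470580) = √((-4 + (-1/11*9 + 222)*138) - 470580) = √((-4 + (-9/11 + 222)*138) - 470580) = √((-4 + (2433/11)*138) - 470580) = √((-4 + 335754/11) - 470580) = √(335710/11 - 470580) = √(-4840670/11) = I*√53247370/11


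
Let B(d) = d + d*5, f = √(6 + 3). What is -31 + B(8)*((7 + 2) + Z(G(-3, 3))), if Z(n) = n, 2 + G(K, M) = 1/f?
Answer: 321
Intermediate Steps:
f = 3 (f = √9 = 3)
G(K, M) = -5/3 (G(K, M) = -2 + 1/3 = -2 + ⅓ = -5/3)
B(d) = 6*d (B(d) = d + 5*d = 6*d)
-31 + B(8)*((7 + 2) + Z(G(-3, 3))) = -31 + (6*8)*((7 + 2) - 5/3) = -31 + 48*(9 - 5/3) = -31 + 48*(22/3) = -31 + 352 = 321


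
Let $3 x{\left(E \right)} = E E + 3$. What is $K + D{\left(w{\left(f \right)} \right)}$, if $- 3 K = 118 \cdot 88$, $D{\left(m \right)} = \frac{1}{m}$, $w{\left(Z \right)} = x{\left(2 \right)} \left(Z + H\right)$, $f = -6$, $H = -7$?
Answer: $- \frac{944953}{273} \approx -3461.4$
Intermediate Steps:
$x{\left(E \right)} = 1 + \frac{E^{2}}{3}$ ($x{\left(E \right)} = \frac{E E + 3}{3} = \frac{E^{2} + 3}{3} = \frac{3 + E^{2}}{3} = 1 + \frac{E^{2}}{3}$)
$w{\left(Z \right)} = - \frac{49}{3} + \frac{7 Z}{3}$ ($w{\left(Z \right)} = \left(1 + \frac{2^{2}}{3}\right) \left(Z - 7\right) = \left(1 + \frac{1}{3} \cdot 4\right) \left(-7 + Z\right) = \left(1 + \frac{4}{3}\right) \left(-7 + Z\right) = \frac{7 \left(-7 + Z\right)}{3} = - \frac{49}{3} + \frac{7 Z}{3}$)
$K = - \frac{10384}{3}$ ($K = - \frac{118 \cdot 88}{3} = \left(- \frac{1}{3}\right) 10384 = - \frac{10384}{3} \approx -3461.3$)
$K + D{\left(w{\left(f \right)} \right)} = - \frac{10384}{3} + \frac{1}{- \frac{49}{3} + \frac{7}{3} \left(-6\right)} = - \frac{10384}{3} + \frac{1}{- \frac{49}{3} - 14} = - \frac{10384}{3} + \frac{1}{- \frac{91}{3}} = - \frac{10384}{3} - \frac{3}{91} = - \frac{944953}{273}$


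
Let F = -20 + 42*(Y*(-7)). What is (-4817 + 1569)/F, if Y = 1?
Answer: 1624/157 ≈ 10.344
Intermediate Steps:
F = -314 (F = -20 + 42*(1*(-7)) = -20 + 42*(-7) = -20 - 294 = -314)
(-4817 + 1569)/F = (-4817 + 1569)/(-314) = -3248*(-1/314) = 1624/157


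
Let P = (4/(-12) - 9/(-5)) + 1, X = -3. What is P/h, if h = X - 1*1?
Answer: -37/60 ≈ -0.61667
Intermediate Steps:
P = 37/15 (P = (4*(-1/12) - 9*(-⅕)) + 1 = (-⅓ + 9/5) + 1 = 22/15 + 1 = 37/15 ≈ 2.4667)
h = -4 (h = -3 - 1*1 = -3 - 1 = -4)
P/h = (37/15)/(-4) = (37/15)*(-¼) = -37/60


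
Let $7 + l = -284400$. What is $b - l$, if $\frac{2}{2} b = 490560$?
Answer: $774967$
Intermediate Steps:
$b = 490560$
$l = -284407$ ($l = -7 - 284400 = -284407$)
$b - l = 490560 - -284407 = 490560 + 284407 = 774967$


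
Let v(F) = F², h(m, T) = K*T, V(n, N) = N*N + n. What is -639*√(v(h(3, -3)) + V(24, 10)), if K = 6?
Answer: -5112*√7 ≈ -13525.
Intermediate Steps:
V(n, N) = n + N² (V(n, N) = N² + n = n + N²)
h(m, T) = 6*T
-639*√(v(h(3, -3)) + V(24, 10)) = -639*√((6*(-3))² + (24 + 10²)) = -639*√((-18)² + (24 + 100)) = -639*√(324 + 124) = -5112*√7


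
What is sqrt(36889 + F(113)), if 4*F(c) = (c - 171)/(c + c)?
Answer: sqrt(1884139287)/226 ≈ 192.06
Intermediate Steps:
F(c) = (-171 + c)/(8*c) (F(c) = ((c - 171)/(c + c))/4 = ((-171 + c)/((2*c)))/4 = ((-171 + c)*(1/(2*c)))/4 = ((-171 + c)/(2*c))/4 = (-171 + c)/(8*c))
sqrt(36889 + F(113)) = sqrt(36889 + (1/8)*(-171 + 113)/113) = sqrt(36889 + (1/8)*(1/113)*(-58)) = sqrt(36889 - 29/452) = sqrt(16673799/452) = sqrt(1884139287)/226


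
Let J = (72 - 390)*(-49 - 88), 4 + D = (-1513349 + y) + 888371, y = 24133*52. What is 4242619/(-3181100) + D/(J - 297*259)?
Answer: -715134696461/35370650900 ≈ -20.218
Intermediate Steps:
y = 1254916
D = 629934 (D = -4 + ((-1513349 + 1254916) + 888371) = -4 + (-258433 + 888371) = -4 + 629938 = 629934)
J = 43566 (J = -318*(-137) = 43566)
4242619/(-3181100) + D/(J - 297*259) = 4242619/(-3181100) + 629934/(43566 - 297*259) = 4242619*(-1/3181100) + 629934/(43566 - 76923) = -4242619/3181100 + 629934/(-33357) = -4242619/3181100 + 629934*(-1/33357) = -4242619/3181100 - 209978/11119 = -715134696461/35370650900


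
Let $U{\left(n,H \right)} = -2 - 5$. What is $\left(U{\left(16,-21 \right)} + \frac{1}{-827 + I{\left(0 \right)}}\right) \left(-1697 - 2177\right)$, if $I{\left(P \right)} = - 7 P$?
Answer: $\frac{22430460}{827} \approx 27123.0$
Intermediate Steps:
$U{\left(n,H \right)} = -7$ ($U{\left(n,H \right)} = -2 - 5 = -7$)
$\left(U{\left(16,-21 \right)} + \frac{1}{-827 + I{\left(0 \right)}}\right) \left(-1697 - 2177\right) = \left(-7 + \frac{1}{-827 - 0}\right) \left(-1697 - 2177\right) = \left(-7 + \frac{1}{-827 + 0}\right) \left(-3874\right) = \left(-7 + \frac{1}{-827}\right) \left(-3874\right) = \left(-7 - \frac{1}{827}\right) \left(-3874\right) = \left(- \frac{5790}{827}\right) \left(-3874\right) = \frac{22430460}{827}$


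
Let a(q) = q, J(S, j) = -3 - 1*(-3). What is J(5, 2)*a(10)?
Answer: 0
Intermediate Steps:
J(S, j) = 0 (J(S, j) = -3 + 3 = 0)
J(5, 2)*a(10) = 0*10 = 0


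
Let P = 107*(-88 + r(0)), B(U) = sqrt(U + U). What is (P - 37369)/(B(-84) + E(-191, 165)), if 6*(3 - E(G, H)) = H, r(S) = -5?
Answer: 662480/439 + 54080*I*sqrt(42)/439 ≈ 1509.1 + 798.36*I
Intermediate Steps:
B(U) = sqrt(2)*sqrt(U) (B(U) = sqrt(2*U) = sqrt(2)*sqrt(U))
P = -9951 (P = 107*(-88 - 5) = 107*(-93) = -9951)
E(G, H) = 3 - H/6
(P - 37369)/(B(-84) + E(-191, 165)) = (-9951 - 37369)/(sqrt(2)*sqrt(-84) + (3 - 1/6*165)) = -47320/(sqrt(2)*(2*I*sqrt(21)) + (3 - 55/2)) = -47320/(2*I*sqrt(42) - 49/2) = -47320/(-49/2 + 2*I*sqrt(42))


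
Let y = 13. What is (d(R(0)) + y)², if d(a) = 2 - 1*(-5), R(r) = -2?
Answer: 400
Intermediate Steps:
d(a) = 7 (d(a) = 2 + 5 = 7)
(d(R(0)) + y)² = (7 + 13)² = 20² = 400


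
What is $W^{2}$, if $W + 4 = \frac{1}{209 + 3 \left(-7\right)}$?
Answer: $\frac{564001}{35344} \approx 15.957$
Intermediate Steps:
$W = - \frac{751}{188}$ ($W = -4 + \frac{1}{209 + 3 \left(-7\right)} = -4 + \frac{1}{209 - 21} = -4 + \frac{1}{188} = - \frac{751}{188} \approx -3.9947$)
$W^{2} = \left(- \frac{751}{188}\right)^{2} = \frac{564001}{35344}$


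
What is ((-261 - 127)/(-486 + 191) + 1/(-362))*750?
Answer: 10512075/10679 ≈ 984.37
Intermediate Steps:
((-261 - 127)/(-486 + 191) + 1/(-362))*750 = (-388/(-295) - 1/362)*750 = (-388*(-1/295) - 1/362)*750 = (388/295 - 1/362)*750 = (140161/106790)*750 = 10512075/10679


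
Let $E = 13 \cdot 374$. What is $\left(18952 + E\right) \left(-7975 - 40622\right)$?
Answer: $-1157288958$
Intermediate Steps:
$E = 4862$
$\left(18952 + E\right) \left(-7975 - 40622\right) = \left(18952 + 4862\right) \left(-7975 - 40622\right) = 23814 \left(-48597\right) = -1157288958$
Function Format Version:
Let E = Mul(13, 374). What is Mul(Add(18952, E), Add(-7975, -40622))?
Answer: -1157288958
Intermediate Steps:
E = 4862
Mul(Add(18952, E), Add(-7975, -40622)) = Mul(Add(18952, 4862), Add(-7975, -40622)) = Mul(23814, -48597) = -1157288958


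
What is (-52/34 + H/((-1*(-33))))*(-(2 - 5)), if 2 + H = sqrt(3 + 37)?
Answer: -892/187 + 2*sqrt(10)/11 ≈ -4.1951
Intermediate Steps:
H = -2 + 2*sqrt(10) (H = -2 + sqrt(3 + 37) = -2 + sqrt(40) = -2 + 2*sqrt(10) ≈ 4.3246)
(-52/34 + H/((-1*(-33))))*(-(2 - 5)) = (-52/34 + (-2 + 2*sqrt(10))/((-1*(-33))))*(-(2 - 5)) = (-52*1/34 + (-2 + 2*sqrt(10))/33)*(-1*(-3)) = (-26/17 + (-2 + 2*sqrt(10))*(1/33))*3 = (-26/17 + (-2/33 + 2*sqrt(10)/33))*3 = (-892/561 + 2*sqrt(10)/33)*3 = -892/187 + 2*sqrt(10)/11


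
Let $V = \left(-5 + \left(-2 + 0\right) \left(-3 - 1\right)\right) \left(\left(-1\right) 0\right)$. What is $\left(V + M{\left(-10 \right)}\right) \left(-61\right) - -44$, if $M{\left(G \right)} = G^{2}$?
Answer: $-6056$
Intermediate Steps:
$V = 0$ ($V = \left(-5 - -8\right) 0 = \left(-5 + 8\right) 0 = 3 \cdot 0 = 0$)
$\left(V + M{\left(-10 \right)}\right) \left(-61\right) - -44 = \left(0 + \left(-10\right)^{2}\right) \left(-61\right) - -44 = \left(0 + 100\right) \left(-61\right) + 44 = 100 \left(-61\right) + 44 = -6100 + 44 = -6056$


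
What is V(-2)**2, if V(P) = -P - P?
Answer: 16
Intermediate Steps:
V(P) = -2*P
V(-2)**2 = (-2*(-2))**2 = 4**2 = 16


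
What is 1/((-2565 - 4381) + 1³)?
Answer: -1/6945 ≈ -0.00014399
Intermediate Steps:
1/((-2565 - 4381) + 1³) = 1/(-6946 + 1) = 1/(-6945) = -1/6945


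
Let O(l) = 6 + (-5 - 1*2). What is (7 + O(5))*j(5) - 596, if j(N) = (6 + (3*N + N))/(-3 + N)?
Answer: -518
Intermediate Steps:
O(l) = -1 (O(l) = 6 + (-5 - 2) = 6 - 7 = -1)
j(N) = (6 + 4*N)/(-3 + N)
(7 + O(5))*j(5) - 596 = (7 - 1)*(2*(3 + 2*5)/(-3 + 5)) - 596 = 6*(2*(3 + 10)/2) - 596 = 6*(2*(½)*13) - 596 = 6*13 - 596 = 78 - 596 = -518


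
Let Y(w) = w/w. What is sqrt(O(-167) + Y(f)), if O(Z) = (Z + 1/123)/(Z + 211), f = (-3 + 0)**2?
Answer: I*sqrt(5117046)/1353 ≈ 1.6719*I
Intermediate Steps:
f = 9 (f = (-3)**2 = 9)
O(Z) = (1/123 + Z)/(211 + Z) (O(Z) = (Z + 1/123)/(211 + Z) = (1/123 + Z)/(211 + Z))
Y(w) = 1
sqrt(O(-167) + Y(f)) = sqrt((1/123 - 167)/(211 - 167) + 1) = sqrt(-20540/123/44 + 1) = sqrt((1/44)*(-20540/123) + 1) = sqrt(-5135/1353 + 1) = sqrt(-3782/1353) = I*sqrt(5117046)/1353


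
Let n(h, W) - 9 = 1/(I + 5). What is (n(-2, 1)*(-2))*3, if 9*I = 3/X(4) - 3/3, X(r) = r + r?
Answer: -19602/355 ≈ -55.217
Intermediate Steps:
X(r) = 2*r
I = -5/72 (I = (3/((2*4)) - 3/3)/9 = (3/8 - 3*1/3)/9 = (3*(1/8) - 1)/9 = (3/8 - 1)/9 = (1/9)*(-5/8) = -5/72 ≈ -0.069444)
n(h, W) = 3267/355 (n(h, W) = 9 + 1/(-5/72 + 5) = 9 + 1/(355/72) = 9 + 72/355 = 3267/355)
(n(-2, 1)*(-2))*3 = ((3267/355)*(-2))*3 = -6534/355*3 = -19602/355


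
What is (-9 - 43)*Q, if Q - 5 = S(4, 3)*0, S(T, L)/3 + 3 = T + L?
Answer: -260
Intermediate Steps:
S(T, L) = -9 + 3*L + 3*T (S(T, L) = -9 + 3*(T + L) = -9 + 3*(L + T) = -9 + (3*L + 3*T) = -9 + 3*L + 3*T)
Q = 5 (Q = 5 + (-9 + 3*3 + 3*4)*0 = 5 + (-9 + 9 + 12)*0 = 5 + 12*0 = 5 + 0 = 5)
(-9 - 43)*Q = (-9 - 43)*5 = -52*5 = -260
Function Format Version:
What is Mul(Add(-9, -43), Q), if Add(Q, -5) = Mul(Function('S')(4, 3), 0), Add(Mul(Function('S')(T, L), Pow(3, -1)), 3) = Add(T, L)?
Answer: -260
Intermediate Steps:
Function('S')(T, L) = Add(-9, Mul(3, L), Mul(3, T)) (Function('S')(T, L) = Add(-9, Mul(3, Add(T, L))) = Add(-9, Mul(3, Add(L, T))) = Add(-9, Add(Mul(3, L), Mul(3, T))) = Add(-9, Mul(3, L), Mul(3, T)))
Q = 5 (Q = Add(5, Mul(Add(-9, Mul(3, 3), Mul(3, 4)), 0)) = Add(5, Mul(Add(-9, 9, 12), 0)) = Add(5, Mul(12, 0)) = Add(5, 0) = 5)
Mul(Add(-9, -43), Q) = Mul(Add(-9, -43), 5) = Mul(-52, 5) = -260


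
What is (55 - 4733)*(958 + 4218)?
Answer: -24213328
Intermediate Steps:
(55 - 4733)*(958 + 4218) = -4678*5176 = -24213328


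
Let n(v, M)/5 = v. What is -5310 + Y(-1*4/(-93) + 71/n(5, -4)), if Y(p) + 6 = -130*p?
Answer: -2646218/465 ≈ -5690.8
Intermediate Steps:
n(v, M) = 5*v
Y(p) = -6 - 130*p
-5310 + Y(-1*4/(-93) + 71/n(5, -4)) = -5310 + (-6 - 130*(-1*4/(-93) + 71/((5*5)))) = -5310 + (-6 - 130*(-4*(-1/93) + 71/25)) = -5310 + (-6 - 130*(4/93 + 71*(1/25))) = -5310 + (-6 - 130*(4/93 + 71/25)) = -5310 + (-6 - 130*6703/2325) = -5310 + (-6 - 174278/465) = -5310 - 177068/465 = -2646218/465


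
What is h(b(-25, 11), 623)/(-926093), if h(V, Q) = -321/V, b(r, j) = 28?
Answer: 321/25930604 ≈ 1.2379e-5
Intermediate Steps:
h(b(-25, 11), 623)/(-926093) = -321/28/(-926093) = -321*1/28*(-1/926093) = -321/28*(-1/926093) = 321/25930604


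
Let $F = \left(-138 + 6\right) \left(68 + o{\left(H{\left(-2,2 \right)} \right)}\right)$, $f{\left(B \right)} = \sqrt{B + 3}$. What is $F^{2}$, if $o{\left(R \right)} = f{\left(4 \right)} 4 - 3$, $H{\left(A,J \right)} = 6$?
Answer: $75567888 + 9060480 \sqrt{7} \approx 9.954 \cdot 10^{7}$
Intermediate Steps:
$f{\left(B \right)} = \sqrt{3 + B}$
$o{\left(R \right)} = -3 + 4 \sqrt{7}$ ($o{\left(R \right)} = \sqrt{3 + 4} \cdot 4 - 3 = \sqrt{7} \cdot 4 - 3 = 4 \sqrt{7} - 3 = -3 + 4 \sqrt{7}$)
$F = -8580 - 528 \sqrt{7}$ ($F = \left(-138 + 6\right) \left(68 - \left(3 - 4 \sqrt{7}\right)\right) = - 132 \left(65 + 4 \sqrt{7}\right) = -8580 - 528 \sqrt{7} \approx -9977.0$)
$F^{2} = \left(-8580 - 528 \sqrt{7}\right)^{2}$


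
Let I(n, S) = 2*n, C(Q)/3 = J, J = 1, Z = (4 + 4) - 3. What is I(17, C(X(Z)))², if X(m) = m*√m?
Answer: 1156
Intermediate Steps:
Z = 5 (Z = 8 - 3 = 5)
X(m) = m^(3/2)
C(Q) = 3 (C(Q) = 3*1 = 3)
I(17, C(X(Z)))² = (2*17)² = 34² = 1156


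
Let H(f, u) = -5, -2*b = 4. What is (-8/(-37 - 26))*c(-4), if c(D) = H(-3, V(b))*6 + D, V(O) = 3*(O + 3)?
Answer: -272/63 ≈ -4.3175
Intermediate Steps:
b = -2 (b = -½*4 = -2)
V(O) = 9 + 3*O (V(O) = 3*(3 + O) = 9 + 3*O)
c(D) = -30 + D (c(D) = -5*6 + D = -30 + D)
(-8/(-37 - 26))*c(-4) = (-8/(-37 - 26))*(-30 - 4) = -8/(-63)*(-34) = -8*(-1/63)*(-34) = (8/63)*(-34) = -272/63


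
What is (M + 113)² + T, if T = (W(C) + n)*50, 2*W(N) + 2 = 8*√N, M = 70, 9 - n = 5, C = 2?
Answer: 33639 + 200*√2 ≈ 33922.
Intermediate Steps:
n = 4 (n = 9 - 1*5 = 9 - 5 = 4)
W(N) = -1 + 4*√N (W(N) = -1 + (8*√N)/2 = -1 + 4*√N)
T = 150 + 200*√2 (T = ((-1 + 4*√2) + 4)*50 = (3 + 4*√2)*50 = 150 + 200*√2 ≈ 432.84)
(M + 113)² + T = (70 + 113)² + (150 + 200*√2) = 183² + (150 + 200*√2) = 33489 + (150 + 200*√2) = 33639 + 200*√2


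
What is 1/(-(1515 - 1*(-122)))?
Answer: -1/1637 ≈ -0.00061087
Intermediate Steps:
1/(-(1515 - 1*(-122))) = 1/(-(1515 + 122)) = 1/(-1*1637) = 1/(-1637) = -1/1637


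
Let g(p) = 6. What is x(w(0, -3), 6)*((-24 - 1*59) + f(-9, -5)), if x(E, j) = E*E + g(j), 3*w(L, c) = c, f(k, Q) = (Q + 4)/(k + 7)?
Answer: -1155/2 ≈ -577.50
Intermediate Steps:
f(k, Q) = (4 + Q)/(7 + k)
w(L, c) = c/3
x(E, j) = 6 + E² (x(E, j) = E*E + 6 = E² + 6 = 6 + E²)
x(w(0, -3), 6)*((-24 - 1*59) + f(-9, -5)) = (6 + ((⅓)*(-3))²)*((-24 - 1*59) + (4 - 5)/(7 - 9)) = (6 + (-1)²)*((-24 - 59) - 1/(-2)) = (6 + 1)*(-83 - ½*(-1)) = 7*(-83 + ½) = 7*(-165/2) = -1155/2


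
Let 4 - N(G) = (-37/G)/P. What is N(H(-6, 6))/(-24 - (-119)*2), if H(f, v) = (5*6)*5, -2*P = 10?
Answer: 2963/160500 ≈ 0.018461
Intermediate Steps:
P = -5 (P = -½*10 = -5)
H(f, v) = 150 (H(f, v) = 30*5 = 150)
N(G) = 4 - 37/(5*G) (N(G) = 4 - (-37/G)/(-5) = 4 - (-37/G)*(-1)/5 = 4 - 37/(5*G))
N(H(-6, 6))/(-24 - (-119)*2) = (4 - 37/5/150)/(-24 - (-119)*2) = (4 - 37/5*1/150)/(-24 - 17*(-14)) = (4 - 37/750)/(-24 + 238) = (2963/750)/214 = (2963/750)*(1/214) = 2963/160500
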